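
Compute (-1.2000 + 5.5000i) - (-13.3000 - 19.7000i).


Real: -1.2 + 13.3 = 12.1
Imag: 5.5 + 19.7 = 25.2

12.1000 + 25.2000i


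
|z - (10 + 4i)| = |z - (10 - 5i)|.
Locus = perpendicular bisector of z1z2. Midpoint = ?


Equal distances means the locus is the perpendicular bisector of z1 and z2.
Midpoint = ((10+10)/2, (4+(-5))/2) = (10.0000, -0.5000)

Perpendicular bisector through (10.0000, -0.5000)


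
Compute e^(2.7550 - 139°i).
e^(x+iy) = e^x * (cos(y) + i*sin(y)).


e^2.7550 = 15.7210
cos(-139°) = -0.75471
sin(-139°) = -0.65606
Real = 15.7210*(-0.75471) = -11.8648
Imag = 15.7210*(-0.65606) = -10.3139

-11.8648 - 10.3139i


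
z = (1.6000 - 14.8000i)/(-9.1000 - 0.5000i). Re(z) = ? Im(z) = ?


Multiply by conjugate: (1.6000 - 14.8000i)(-9.1000 + 0.5000i) / ((-9.1)^2 + (-0.5)^2)
Numerator real = 1.6*(-9.1) - (14.8)*(-0.5) = -7.16
Numerator imag = -14.8*(-9.1) - 1.6*(-0.5) = 135.48
Denominator = 83.06
Re(z) = -7.16/83.06 = -0.0862
Im(z) = 135.48/83.06 = 1.6311

Re(z) = -0.0862, Im(z) = 1.6311


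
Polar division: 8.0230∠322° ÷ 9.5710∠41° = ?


r = 8.0230 / 9.5710 = 0.8383
theta = 322° - 41° = 281° = 281° (mod 360)

0.8383 cis(281°)


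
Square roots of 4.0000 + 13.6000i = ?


|z| = sqrt(16+184.96) = 14.1760
sqrt((|z|+a)/2) = sqrt((14.1760+4)/2) = sqrt(9.0880) = 3.0146
sqrt((|z|-a)/2) = sqrt((14.1760-4)/2) = sqrt(5.0880) = 2.2557

±(3.0146 + 2.2557i) i.e. 3.0146 + 2.2557i and -3.0146 - 2.2557i


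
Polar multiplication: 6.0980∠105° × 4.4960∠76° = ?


r = 6.0980 * 4.4960 = 27.4166
theta = 105° + 76° = 181° = 181° (mod 360)

27.4166 cis(181°)


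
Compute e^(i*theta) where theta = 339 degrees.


cos(339°) = 0.9336
sin(339°) = -0.3584

e^(i*339°) = 0.9336 - 0.3584i


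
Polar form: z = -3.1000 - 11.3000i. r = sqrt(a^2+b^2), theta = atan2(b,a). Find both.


r = sqrt(9.61+127.69) = sqrt(137.3) = 11.7175
theta = atan2(-11.3, -3.1) = -105.3409 degrees

r = 11.7175, theta = -105.3409 degrees


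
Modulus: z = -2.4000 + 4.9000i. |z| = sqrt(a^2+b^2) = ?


|z| = sqrt((-2.4)^2 + 4.9^2) = sqrt(5.76 + 24.01) = sqrt(29.77) = 5.4562

|z| = 5.4562


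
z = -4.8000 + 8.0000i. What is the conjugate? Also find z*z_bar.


z_bar = -4.8000 - 8.0000i
z*z_bar = (-4.8)^2 + 8^2 = 23.04 + 64 = 87.04

z_bar = -4.8000 - 8.0000i, z*z_bar = 87.04


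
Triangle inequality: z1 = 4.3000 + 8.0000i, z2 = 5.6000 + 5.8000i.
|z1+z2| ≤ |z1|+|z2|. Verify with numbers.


|z1| = sqrt(4.3^2 + 8^2) = sqrt(82.49) = 9.0824
|z2| = sqrt(5.6^2 + 5.8^2) = sqrt(65) = 8.0623
z1+z2 = 9.9000 + 13.8000i
|z1+z2| = sqrt(288.45) = 16.9838
|z1|+|z2| = 9.0824 + 8.0623 = 17.1447

|z1+z2| = 16.9838 ≤ |z1|+|z2| = 17.1447 (verified)


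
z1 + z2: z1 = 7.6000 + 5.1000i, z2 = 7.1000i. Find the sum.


Real: 7.6 + 0 = 7.6
Imag: 5.1 + 7.1 = 12.2

7.6000 + 12.2000i


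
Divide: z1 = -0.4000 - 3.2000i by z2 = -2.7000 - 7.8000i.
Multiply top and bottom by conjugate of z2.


Conjugate of z2 = -2.7000 + 7.8000i
Numerator: (-0.4000 - 3.2000i)(-2.7000 + 7.8000i) = 26.0400 + 5.5200i
Denominator: (-2.7)^2 + (-7.8)^2 = 68.13
Result = (26.0400 + 5.5200i)/68.13

0.3822 + 0.0810i


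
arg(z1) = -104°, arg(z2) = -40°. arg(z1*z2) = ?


arg(z1*z2) = -104° - 40° = -144°
Normalized to (-180°, 180°]: -144°

-144°


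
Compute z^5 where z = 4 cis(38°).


r^5 = 4^5 = 1024
n*theta = 5*38° = 190° = 190° (mod 360)
a = 1024*cos(190°) = -1008.4431
b = 1024*sin(190°) = -177.8157

1024 cis(190°) = -1008.4431 - 177.8157i


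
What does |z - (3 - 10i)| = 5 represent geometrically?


|z - z0| = r is a circle with center z0 and radius r.
Center = (3, -10), radius = 5

Circle with center (3, -10) and radius 5


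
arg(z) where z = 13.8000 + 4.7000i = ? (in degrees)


Re = 13.8, Im = 4.7
arg = atan2(4.7, 13.8) = 18.8078 degrees

arg(z) = 18.8078 degrees


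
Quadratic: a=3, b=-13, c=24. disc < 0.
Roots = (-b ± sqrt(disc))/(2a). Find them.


disc = (-13)^2 - 4*3*24 = 169 - 288 = -119
sqrt(|disc|) = sqrt(119) = 10.9087
Real part = 13/(2*3) = 2.1667
Imag part = 10.9087/(2*3) = 1.8181

2.1667 ± 1.8181i


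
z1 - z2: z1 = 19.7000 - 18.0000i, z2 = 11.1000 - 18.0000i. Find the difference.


Real: 19.7 - 11.1 = 8.6
Imag: -18 + 18 = 0

8.6000


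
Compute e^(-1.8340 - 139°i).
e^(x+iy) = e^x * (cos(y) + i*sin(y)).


e^-1.8340 = 0.1598
cos(-139°) = -0.7547
sin(-139°) = -0.6561
Real = 0.1598*(-0.7547) = -0.1206
Imag = 0.1598*(-0.6561) = -0.1048

-0.1206 - 0.1048i


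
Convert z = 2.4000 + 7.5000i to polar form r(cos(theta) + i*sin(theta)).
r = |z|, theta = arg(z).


r = sqrt(5.76+56.25) = sqrt(62.01) = 7.8746
theta = atan2(7.5, 2.4) = 72.2553 degrees

r = 7.8746, theta = 72.2553 degrees


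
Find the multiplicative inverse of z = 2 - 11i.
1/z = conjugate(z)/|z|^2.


|z|^2 = 4+121 = 125
1/z = (2 + 11i)/125

1/z = 0.0160 + 0.0880i


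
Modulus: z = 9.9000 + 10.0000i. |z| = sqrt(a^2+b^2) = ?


|z| = sqrt(9.9^2 + 10^2) = sqrt(98.01 + 100) = sqrt(198.01) = 14.0716

|z| = 14.0716


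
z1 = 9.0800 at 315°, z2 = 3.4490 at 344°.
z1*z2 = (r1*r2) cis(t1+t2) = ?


r = 9.0800 * 3.4490 = 31.3169
theta = 315° + 344° = 659° = 299° (mod 360)

31.3169 cis(299°)


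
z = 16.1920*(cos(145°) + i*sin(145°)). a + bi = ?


a = 16.1920*cos(145°) = 16.1920*(-0.81915) = -13.2637
b = 16.1920*sin(145°) = 16.1920*0.573576 = 9.2873

-13.2637 + 9.2873i


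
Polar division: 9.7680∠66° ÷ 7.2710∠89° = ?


r = 9.7680 / 7.2710 = 1.3434
theta = 66° - 89° = -23° = 337° (mod 360)

1.3434 cis(337°)


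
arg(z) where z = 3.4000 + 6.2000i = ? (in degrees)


Re = 3.4, Im = 6.2
arg = atan2(6.2, 3.4) = 61.2602 degrees

arg(z) = 61.2602 degrees


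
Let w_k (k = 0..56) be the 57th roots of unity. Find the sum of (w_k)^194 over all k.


The roots are w_k = w^k with w = e^(2*pi*i/57), and (w^k)^194 = (w^194)^k.
So S = 1 + u + u^2 + ... + u^(56) with u = w^194.
194 = 3*57 + 23, so 194 is not a multiple of 57: u = (w^57)^3 * w^23 = w^23 ≠ 1 (w is a primitive 57th root), while u^57 = (w^57)^194 = 1.
Geometric series: S = (1 - u^57)/(1 - u) = (1 - 1)/(1 - u) = 0

S = 0


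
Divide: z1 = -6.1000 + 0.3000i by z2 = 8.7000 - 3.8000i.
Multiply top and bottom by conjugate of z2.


Conjugate of z2 = 8.7000 + 3.8000i
Numerator: (-6.1000 + 0.3000i)(8.7000 + 3.8000i) = -54.2100 - 20.5700i
Denominator: 8.7^2 + (-3.8)^2 = 90.13
Result = (-54.2100 - 20.5700i)/90.13

-0.6015 - 0.2282i


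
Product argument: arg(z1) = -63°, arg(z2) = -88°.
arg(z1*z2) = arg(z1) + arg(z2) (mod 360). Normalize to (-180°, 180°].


arg(z1*z2) = -63° - 88° = -151°
Normalized to (-180°, 180°]: -151°

-151°


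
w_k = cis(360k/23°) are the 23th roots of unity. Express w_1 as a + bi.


Angle = 360*1/23 = 15.6522°
a = cos(15.6522°) = 0.9629
b = sin(15.6522°) = 0.2698

0.9629 + 0.2698i


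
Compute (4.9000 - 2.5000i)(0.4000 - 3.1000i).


Real = 4.9*0.4 - (-2.5)*(-3.1) = 1.96 - 7.75 = -5.79
Imag = 4.9*(-3.1) + 0.4*(-2.5) = -15.19 - (1) = -16.19

-5.7900 - 16.1900i


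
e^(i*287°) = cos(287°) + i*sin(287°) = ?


cos(287°) = 0.2924
sin(287°) = -0.9563

e^(i*287°) = 0.2924 - 0.9563i


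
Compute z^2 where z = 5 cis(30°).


r^2 = 5^2 = 25
n*theta = 2*30° = 60° = 60° (mod 360)
a = 25*cos(60°) = 12.5000
b = 25*sin(60°) = 21.6506

25 cis(60°) = 12.5000 + 21.6506i


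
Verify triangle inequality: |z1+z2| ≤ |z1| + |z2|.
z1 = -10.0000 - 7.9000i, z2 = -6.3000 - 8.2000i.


|z1| = sqrt((-10)^2 + (-7.9)^2) = sqrt(162.41) = 12.7440
|z2| = sqrt((-6.3)^2 + (-8.2)^2) = sqrt(106.93) = 10.3407
z1+z2 = -16.3000 - 16.1000i
|z1+z2| = sqrt(524.9) = 22.9107
|z1|+|z2| = 12.7440 + 10.3407 = 23.0847

|z1+z2| = 22.9107 ≤ |z1|+|z2| = 23.0847 (verified)


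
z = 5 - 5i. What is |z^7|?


|z| = sqrt(25+25) = sqrt(50) = 7.0711
|z^7| = |z|^7 = (sqrt(50))^7 = 50^3 * sqrt(50) = 125000*sqrt(50)

|z^7| = 125000*sqrt(50) ≈ 883883.4765


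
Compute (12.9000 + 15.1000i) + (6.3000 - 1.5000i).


Real: 12.9 + 6.3 = 19.2
Imag: 15.1 - 1.5 = 13.6

19.2000 + 13.6000i


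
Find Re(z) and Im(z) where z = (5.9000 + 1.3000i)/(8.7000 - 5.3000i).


Multiply by conjugate: (5.9000 + 1.3000i)(8.7000 + 5.3000i) / (8.7^2 + (-5.3)^2)
Numerator real = 5.9*8.7 + 1.3*(-5.3) = 44.44
Numerator imag = 1.3*8.7 - 5.9*(-5.3) = 42.58
Denominator = 103.78
Re(z) = 44.44/103.78 = 0.4282
Im(z) = 42.58/103.78 = 0.4103

Re(z) = 0.4282, Im(z) = 0.4103


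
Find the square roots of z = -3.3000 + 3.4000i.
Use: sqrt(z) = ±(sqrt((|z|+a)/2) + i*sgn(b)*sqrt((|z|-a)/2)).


|z| = sqrt(10.89+11.56) = 4.7381
sqrt((|z|+a)/2) = sqrt((4.7381+(-3.3))/2) = sqrt(0.7191) = 0.8480
sqrt((|z|-a)/2) = sqrt((4.7381-(-3.3))/2) = sqrt(4.0191) = 2.0048

±(0.8480 + 2.0048i) i.e. 0.8480 + 2.0048i and -0.8480 - 2.0048i


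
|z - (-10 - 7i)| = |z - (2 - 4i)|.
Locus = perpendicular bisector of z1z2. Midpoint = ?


Equal distances means the locus is the perpendicular bisector of z1 and z2.
Midpoint = ((-10+2)/2, (-7+(-4))/2) = (-4.0000, -5.5000)

Perpendicular bisector through (-4.0000, -5.5000)


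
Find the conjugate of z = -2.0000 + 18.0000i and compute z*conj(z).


z_bar = -2.0000 - 18.0000i
z*z_bar = (-2)^2 + 18^2 = 4 + 324 = 328

z_bar = -2.0000 - 18.0000i, z*z_bar = 328


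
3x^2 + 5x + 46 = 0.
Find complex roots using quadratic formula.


disc = 5^2 - 4*3*46 = 25 - 552 = -527
sqrt(|disc|) = sqrt(527) = 22.9565
Real part = -5/(2*3) = -0.8333
Imag part = 22.9565/(2*3) = 3.8261

-0.8333 ± 3.8261i


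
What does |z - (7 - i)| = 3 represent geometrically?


|z - z0| = r is a circle with center z0 and radius r.
Center = (7, -1), radius = 3

Circle with center (7, -1) and radius 3


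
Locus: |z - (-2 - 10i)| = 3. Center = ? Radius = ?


|z - z0| = r is a circle with center z0 and radius r.
Center = (-2, -10), radius = 3

Circle with center (-2, -10) and radius 3


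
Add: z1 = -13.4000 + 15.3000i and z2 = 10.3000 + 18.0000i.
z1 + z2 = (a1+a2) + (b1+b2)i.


Real: -13.4 + 10.3 = -3.1
Imag: 15.3 + 18 = 33.3

-3.1000 + 33.3000i


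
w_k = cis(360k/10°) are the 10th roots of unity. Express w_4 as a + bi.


Angle = 360*4/10 = 144°
a = cos(144°) = -0.8090
b = sin(144°) = 0.5878

-0.8090 + 0.5878i


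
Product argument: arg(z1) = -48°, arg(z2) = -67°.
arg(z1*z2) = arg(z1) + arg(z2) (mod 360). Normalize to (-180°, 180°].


arg(z1*z2) = -48° - 67° = -115°
Normalized to (-180°, 180°]: -115°

-115°


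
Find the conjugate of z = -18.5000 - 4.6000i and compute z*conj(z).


z_bar = -18.5000 + 4.6000i
z*z_bar = (-18.5)^2 + (-4.6)^2 = 342.25 + 21.16 = 363.41

z_bar = -18.5000 + 4.6000i, z*z_bar = 363.41


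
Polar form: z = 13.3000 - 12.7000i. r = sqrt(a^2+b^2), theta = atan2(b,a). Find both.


r = sqrt(176.89+161.29) = sqrt(338.18) = 18.3897
theta = atan2(-12.7, 13.3) = -43.6780 degrees

r = 18.3897, theta = -43.6780 degrees


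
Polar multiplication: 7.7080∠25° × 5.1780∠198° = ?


r = 7.7080 * 5.1780 = 39.9120
theta = 25° + 198° = 223° = 223° (mod 360)

39.9120 cis(223°)


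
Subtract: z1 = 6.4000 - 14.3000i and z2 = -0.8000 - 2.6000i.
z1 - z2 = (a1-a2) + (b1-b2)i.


Real: 6.4 + 0.8 = 7.2
Imag: -14.3 + 2.6 = -11.7

7.2000 - 11.7000i


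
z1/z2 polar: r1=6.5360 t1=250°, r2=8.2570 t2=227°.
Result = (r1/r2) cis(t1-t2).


r = 6.5360 / 8.2570 = 0.7916
theta = 250° - 227° = 23° = 23° (mod 360)

0.7916 cis(23°)


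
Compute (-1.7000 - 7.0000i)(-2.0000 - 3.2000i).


Real = -1.7*(-2) - (-7)*(-3.2) = 3.4 - 22.4 = -19
Imag = -1.7*(-3.2) - (2)*(-7) = 5.44 + 14 = 19.44

-19.0000 + 19.4400i


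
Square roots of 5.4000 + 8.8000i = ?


|z| = sqrt(29.16+77.44) = 10.3247
sqrt((|z|+a)/2) = sqrt((10.3247+5.4)/2) = sqrt(7.8624) = 2.8040
sqrt((|z|-a)/2) = sqrt((10.3247-5.4)/2) = sqrt(2.4624) = 1.5692

±(2.8040 + 1.5692i) i.e. 2.8040 + 1.5692i and -2.8040 - 1.5692i


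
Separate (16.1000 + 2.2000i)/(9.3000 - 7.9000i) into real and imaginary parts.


Multiply by conjugate: (16.1000 + 2.2000i)(9.3000 + 7.9000i) / (9.3^2 + (-7.9)^2)
Numerator real = 16.1*9.3 + 2.2*(-7.9) = 132.35
Numerator imag = 2.2*9.3 - 16.1*(-7.9) = 147.65
Denominator = 148.9
Re(z) = 132.35/148.9 = 0.8889
Im(z) = 147.65/148.9 = 0.9916

Re(z) = 0.8889, Im(z) = 0.9916


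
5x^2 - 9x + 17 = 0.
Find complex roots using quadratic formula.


disc = (-9)^2 - 4*5*17 = 81 - 340 = -259
sqrt(|disc|) = sqrt(259) = 16.0935
Real part = 9/(2*5) = 0.9000
Imag part = 16.0935/(2*5) = 1.6093

0.9000 ± 1.6093i


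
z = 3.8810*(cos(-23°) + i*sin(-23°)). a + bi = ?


a = 3.8810*cos(-23°) = 3.8810*0.9205 = 3.5725
b = 3.8810*sin(-23°) = 3.8810*(-0.39073) = -1.5164

3.5725 - 1.5164i


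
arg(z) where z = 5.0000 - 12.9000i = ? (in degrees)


Re = 5, Im = -12.9
arg = atan2(-12.9, 5) = -68.8138 degrees

arg(z) = -68.8138 degrees


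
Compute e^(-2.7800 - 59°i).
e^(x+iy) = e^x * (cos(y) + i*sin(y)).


e^-2.7800 = 0.06204
cos(-59°) = 0.515
sin(-59°) = -0.8572
Real = 0.06204*0.515 = 0.0320
Imag = 0.06204*(-0.8572) = -0.0532

0.0320 - 0.0532i


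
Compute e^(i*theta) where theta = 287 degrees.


cos(287°) = 0.2924
sin(287°) = -0.9563

e^(i*287°) = 0.2924 - 0.9563i


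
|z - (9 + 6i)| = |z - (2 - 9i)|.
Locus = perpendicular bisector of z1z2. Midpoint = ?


Equal distances means the locus is the perpendicular bisector of z1 and z2.
Midpoint = ((9+2)/2, (6+(-9))/2) = (5.5000, -1.5000)

Perpendicular bisector through (5.5000, -1.5000)


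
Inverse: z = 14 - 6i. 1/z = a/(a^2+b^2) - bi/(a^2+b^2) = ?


|z|^2 = 196+36 = 232
1/z = (14 + 6i)/232

1/z = 0.0603 + 0.0259i


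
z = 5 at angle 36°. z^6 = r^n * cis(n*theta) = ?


r^6 = 5^6 = 15625
n*theta = 6*36° = 216° = 216° (mod 360)
a = 15625*cos(216°) = -12640.8905
b = 15625*sin(216°) = -9184.1446

15625 cis(216°) = -12640.8905 - 9184.1446i


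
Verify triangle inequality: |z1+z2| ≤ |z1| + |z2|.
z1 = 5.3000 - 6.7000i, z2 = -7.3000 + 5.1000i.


|z1| = sqrt(5.3^2 + (-6.7)^2) = sqrt(72.98) = 8.5428
|z2| = sqrt((-7.3)^2 + 5.1^2) = sqrt(79.3) = 8.9051
z1+z2 = -2.0000 - 1.6000i
|z1+z2| = sqrt(6.56) = 2.5612
|z1|+|z2| = 8.5428 + 8.9051 = 17.4479

|z1+z2| = 2.5612 ≤ |z1|+|z2| = 17.4479 (verified)


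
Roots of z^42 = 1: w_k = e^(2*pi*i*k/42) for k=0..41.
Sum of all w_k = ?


The sum of all 42th roots of unity is 0.
Geometric series: (1 - w^42)/(1 - w) = (1-1)/(1-w) = 0 since w^42 = 1, w ≠ 1.
Alternatively: coefficient of z^41 in z^42 - 1 is 0.

0


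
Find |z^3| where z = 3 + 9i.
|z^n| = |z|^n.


|z| = sqrt(9+81) = sqrt(90) = 9.4868
|z^3| = |z|^3 = (sqrt(90))^3 = 90*sqrt(90)

|z^3| = 90*sqrt(90) ≈ 853.8150


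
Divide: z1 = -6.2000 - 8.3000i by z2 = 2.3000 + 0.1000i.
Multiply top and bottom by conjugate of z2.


Conjugate of z2 = 2.3000 - 0.1000i
Numerator: (-6.2000 - 8.3000i)(2.3000 - 0.1000i) = -15.0900 - 18.4700i
Denominator: 2.3^2 + 0.1^2 = 5.3
Result = (-15.0900 - 18.4700i)/5.3

-2.8472 - 3.4849i


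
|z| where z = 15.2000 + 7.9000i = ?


|z| = sqrt(15.2^2 + 7.9^2) = sqrt(231.04 + 62.41) = sqrt(293.45) = 17.1304

|z| = 17.1304


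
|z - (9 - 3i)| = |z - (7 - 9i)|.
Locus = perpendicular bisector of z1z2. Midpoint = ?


Equal distances means the locus is the perpendicular bisector of z1 and z2.
Midpoint = ((9+7)/2, (-3+(-9))/2) = (8.0000, -6.0000)

Perpendicular bisector through (8.0000, -6.0000)


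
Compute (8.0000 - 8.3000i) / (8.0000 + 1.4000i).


Conjugate of z2 = 8.0000 - 1.4000i
Numerator: (8.0000 - 8.3000i)(8.0000 - 1.4000i) = 52.3800 - 77.6000i
Denominator: 8^2 + 1.4^2 = 65.96
Result = (52.3800 - 77.6000i)/65.96

0.7941 - 1.1765i


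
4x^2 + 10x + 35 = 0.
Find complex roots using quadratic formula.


disc = 10^2 - 4*4*35 = 100 - 560 = -460
sqrt(|disc|) = sqrt(460) = 21.4476
Real part = -10/(2*4) = -1.2500
Imag part = 21.4476/(2*4) = 2.6810

-1.2500 ± 2.6810i


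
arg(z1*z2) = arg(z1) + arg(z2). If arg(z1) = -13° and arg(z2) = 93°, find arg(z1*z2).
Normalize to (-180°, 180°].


arg(z1*z2) = -13° + 93° = 80°
Normalized to (-180°, 180°]: 80°

80°


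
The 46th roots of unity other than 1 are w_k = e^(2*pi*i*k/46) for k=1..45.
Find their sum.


With w = e^(2*pi*i/46), all 46 of the 46th roots of unity w^0 = 1, w, ..., w^(45) sum to 0: 1 + w + ... + w^(45) = (1 - w^46)/(1 - w) = 0 since w^46 = 1, w ≠ 1.
Removing the root 1: w + w^2 + ... + w^(45) = 0 - 1 = -1

Sum = -1


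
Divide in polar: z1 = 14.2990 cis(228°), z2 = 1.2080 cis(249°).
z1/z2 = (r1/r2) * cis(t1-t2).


r = 14.2990 / 1.2080 = 11.8369
theta = 228° - 249° = -21° = 339° (mod 360)

11.8369 cis(339°)


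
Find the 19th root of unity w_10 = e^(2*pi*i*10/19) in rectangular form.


Angle = 360*10/19 = 189.4737°
a = cos(189.4737°) = -0.9864
b = sin(189.4737°) = -0.1646

-0.9864 - 0.1646i


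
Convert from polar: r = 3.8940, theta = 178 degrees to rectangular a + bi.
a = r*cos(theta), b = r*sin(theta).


a = 3.8940*cos(178°) = 3.8940*(-0.99939) = -3.8916
b = 3.8940*sin(178°) = 3.8940*0.0349 = 0.1359

-3.8916 + 0.1359i


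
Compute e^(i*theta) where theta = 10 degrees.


cos(10°) = 0.9848
sin(10°) = 0.1736

e^(i*10°) = 0.9848 + 0.1736i


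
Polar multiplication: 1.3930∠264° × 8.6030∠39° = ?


r = 1.3930 * 8.6030 = 11.9840
theta = 264° + 39° = 303° = 303° (mod 360)

11.9840 cis(303°)


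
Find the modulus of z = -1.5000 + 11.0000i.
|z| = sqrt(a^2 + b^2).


|z| = sqrt((-1.5)^2 + 11^2) = sqrt(2.25 + 121) = sqrt(123.25) = 11.1018

|z| = 11.1018


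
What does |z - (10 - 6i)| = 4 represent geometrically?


|z - z0| = r is a circle with center z0 and radius r.
Center = (10, -6), radius = 4

Circle with center (10, -6) and radius 4


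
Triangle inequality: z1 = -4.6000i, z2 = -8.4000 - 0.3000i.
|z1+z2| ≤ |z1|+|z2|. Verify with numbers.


|z1| = sqrt(0^2 + (-4.6)^2) = sqrt(21.16) = 4.6000
|z2| = sqrt((-8.4)^2 + (-0.3)^2) = sqrt(70.65) = 8.4054
z1+z2 = -8.4000 - 4.9000i
|z1+z2| = sqrt(94.57) = 9.7247
|z1|+|z2| = 4.6000 + 8.4054 = 13.0054

|z1+z2| = 9.7247 ≤ |z1|+|z2| = 13.0054 (verified)


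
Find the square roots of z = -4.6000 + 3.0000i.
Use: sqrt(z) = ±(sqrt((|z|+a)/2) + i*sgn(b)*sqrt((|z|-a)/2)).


|z| = sqrt(21.16+9) = 5.4918
sqrt((|z|+a)/2) = sqrt((5.4918+(-4.6))/2) = sqrt(0.4459) = 0.6678
sqrt((|z|-a)/2) = sqrt((5.4918-(-4.6))/2) = sqrt(5.0459) = 2.2463

±(0.6678 + 2.2463i) i.e. 0.6678 + 2.2463i and -0.6678 - 2.2463i


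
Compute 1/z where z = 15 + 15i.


|z|^2 = 225+225 = 450
1/z = (15 - 15i)/450

1/z = 0.0333 - 0.0333i


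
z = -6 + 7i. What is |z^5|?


|z| = sqrt(36+49) = sqrt(85) = 9.2195
|z^5| = |z|^5 = (sqrt(85))^5 = 85^2 * sqrt(85) = 7225*sqrt(85)

|z^5| = 7225*sqrt(85) ≈ 66611.2087


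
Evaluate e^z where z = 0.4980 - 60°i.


e^0.4980 = 1.6454
cos(-60°) = 0.5
sin(-60°) = -0.86603
Real = 1.6454*0.5 = 0.8227
Imag = 1.6454*(-0.86603) = -1.4250

0.8227 - 1.4250i


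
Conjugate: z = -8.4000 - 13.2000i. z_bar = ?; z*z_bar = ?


z_bar = -8.4000 + 13.2000i
z*z_bar = (-8.4)^2 + (-13.2)^2 = 70.56 + 174.24 = 244.8

z_bar = -8.4000 + 13.2000i, z*z_bar = 244.8


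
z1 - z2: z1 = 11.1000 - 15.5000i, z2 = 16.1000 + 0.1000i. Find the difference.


Real: 11.1 - 16.1 = -5
Imag: -15.5 - 0.1 = -15.6

-5.0000 - 15.6000i


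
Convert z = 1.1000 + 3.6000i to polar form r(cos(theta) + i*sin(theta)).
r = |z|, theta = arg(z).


r = sqrt(1.21+12.96) = sqrt(14.17) = 3.7643
theta = atan2(3.6, 1.1) = 73.0092 degrees

r = 3.7643, theta = 73.0092 degrees


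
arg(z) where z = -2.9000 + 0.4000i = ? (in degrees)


Re = -2.9, Im = 0.4
arg = atan2(0.4, -2.9) = 172.1467 degrees

arg(z) = 172.1467 degrees


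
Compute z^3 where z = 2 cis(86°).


r^3 = 2^3 = 8
n*theta = 3*86° = 258° = 258° (mod 360)
a = 8*cos(258°) = -1.6633
b = 8*sin(258°) = -7.8252

8 cis(258°) = -1.6633 - 7.8252i


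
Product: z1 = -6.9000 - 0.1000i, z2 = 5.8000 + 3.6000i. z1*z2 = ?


Real = -6.9*5.8 - (-0.1)*3.6 = -40.02 - (-0.36) = -39.66
Imag = -6.9*3.6 + 5.8*(-0.1) = -24.84 - (0.58) = -25.42

-39.6600 - 25.4200i


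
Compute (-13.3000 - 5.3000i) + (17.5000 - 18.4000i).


Real: -13.3 + 17.5 = 4.2
Imag: -5.3 - 18.4 = -23.7

4.2000 - 23.7000i


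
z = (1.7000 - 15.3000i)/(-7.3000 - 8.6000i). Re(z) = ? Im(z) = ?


Multiply by conjugate: (1.7000 - 15.3000i)(-7.3000 + 8.6000i) / ((-7.3)^2 + (-8.6)^2)
Numerator real = 1.7*(-7.3) - (15.3)*(-8.6) = 119.17
Numerator imag = -15.3*(-7.3) - 1.7*(-8.6) = 126.31
Denominator = 127.25
Re(z) = 119.17/127.25 = 0.9365
Im(z) = 126.31/127.25 = 0.9926

Re(z) = 0.9365, Im(z) = 0.9926


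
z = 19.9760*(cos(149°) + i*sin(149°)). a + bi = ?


a = 19.9760*cos(149°) = 19.9760*(-0.85717) = -17.1228
b = 19.9760*sin(149°) = 19.9760*0.51504 = 10.2884

-17.1228 + 10.2884i


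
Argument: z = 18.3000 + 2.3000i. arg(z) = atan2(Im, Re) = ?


Re = 18.3, Im = 2.3
arg = atan2(2.3, 18.3) = 7.1635 degrees

arg(z) = 7.1635 degrees


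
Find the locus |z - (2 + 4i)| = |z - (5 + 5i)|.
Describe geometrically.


Equal distances means the locus is the perpendicular bisector of z1 and z2.
Midpoint = ((2+5)/2, (4+5)/2) = (3.5000, 4.5000)

Perpendicular bisector through (3.5000, 4.5000)


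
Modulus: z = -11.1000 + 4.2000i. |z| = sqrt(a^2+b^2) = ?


|z| = sqrt((-11.1)^2 + 4.2^2) = sqrt(123.21 + 17.64) = sqrt(140.85) = 11.8680

|z| = 11.8680


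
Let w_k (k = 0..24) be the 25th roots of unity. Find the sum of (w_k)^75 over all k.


The roots are w_k = w^k with w = e^(2*pi*i/25), and (w^k)^75 = (w^75)^k.
So S = 1 + u + u^2 + ... + u^(24) with u = w^75.
75 = 3*25 + 0, so 75 is a multiple of 25 and u = (w^25)^3 = 1.
Every one of the 25 terms equals 1: S = 25

S = 25


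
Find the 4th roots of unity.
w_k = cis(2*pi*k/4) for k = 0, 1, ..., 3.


The 4th roots of unity are cis(360k/4°) for k=0..3
Angle step = 360/4 = 90°
Primitive root: cis(90°)
Primitive root = 0 + 1.0000i

4 roots at angles: 0°, 90°, 180°, 270°


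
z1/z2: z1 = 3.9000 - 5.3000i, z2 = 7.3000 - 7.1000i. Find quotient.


Conjugate of z2 = 7.3000 + 7.1000i
Numerator: (3.9000 - 5.3000i)(7.3000 + 7.1000i) = 66.1000 - 11.0000i
Denominator: 7.3^2 + (-7.1)^2 = 103.7
Result = (66.1000 - 11.0000i)/103.7

0.6374 - 0.1061i


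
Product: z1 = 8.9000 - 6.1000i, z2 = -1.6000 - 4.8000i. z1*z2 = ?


Real = 8.9*(-1.6) - (-6.1)*(-4.8) = -14.24 - 29.28 = -43.52
Imag = 8.9*(-4.8) - (1.6)*(-6.1) = -42.72 + 9.76 = -32.96

-43.5200 - 32.9600i


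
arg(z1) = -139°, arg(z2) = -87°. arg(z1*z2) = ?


arg(z1*z2) = -139° - 87° = -226°
Normalized to (-180°, 180°]: 134°

134°


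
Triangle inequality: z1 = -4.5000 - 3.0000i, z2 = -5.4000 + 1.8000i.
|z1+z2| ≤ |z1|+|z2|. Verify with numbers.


|z1| = sqrt((-4.5)^2 + (-3)^2) = sqrt(29.25) = 5.4083
|z2| = sqrt((-5.4)^2 + 1.8^2) = sqrt(32.4) = 5.6921
z1+z2 = -9.9000 - 1.2000i
|z1+z2| = sqrt(99.45) = 9.9725
|z1|+|z2| = 5.4083 + 5.6921 = 11.1004

|z1+z2| = 9.9725 ≤ |z1|+|z2| = 11.1004 (verified)


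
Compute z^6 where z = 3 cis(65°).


r^6 = 3^6 = 729
n*theta = 6*65° = 390° = 30° (mod 360)
a = 729*cos(30°) = 631.3325
b = 729*sin(30°) = 364.5000

729 cis(30°) = 631.3325 + 364.5000i


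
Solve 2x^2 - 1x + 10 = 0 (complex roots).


disc = (-1)^2 - 4*2*10 = 1 - 80 = -79
sqrt(|disc|) = sqrt(79) = 8.8882
Real part = 1/(2*2) = 0.2500
Imag part = 8.8882/(2*2) = 2.2220

0.2500 ± 2.2220i


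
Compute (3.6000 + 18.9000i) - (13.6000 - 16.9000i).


Real: 3.6 - 13.6 = -10
Imag: 18.9 + 16.9 = 35.8

-10.0000 + 35.8000i


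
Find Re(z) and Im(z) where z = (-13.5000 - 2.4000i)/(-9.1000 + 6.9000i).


Multiply by conjugate: (-13.5000 - 2.4000i)(-9.1000 - 6.9000i) / ((-9.1)^2 + 6.9^2)
Numerator real = -13.5*(-9.1) - (2.4)*6.9 = 106.29
Numerator imag = -2.4*(-9.1) - (-13.5)*6.9 = 114.99
Denominator = 130.42
Re(z) = 106.29/130.42 = 0.8150
Im(z) = 114.99/130.42 = 0.8817

Re(z) = 0.8150, Im(z) = 0.8817


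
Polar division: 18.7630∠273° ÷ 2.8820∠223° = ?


r = 18.7630 / 2.8820 = 6.5104
theta = 273° - 223° = 50° = 50° (mod 360)

6.5104 cis(50°)


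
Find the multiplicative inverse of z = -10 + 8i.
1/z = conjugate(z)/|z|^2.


|z|^2 = 100+64 = 164
1/z = (-10 - 8i)/164

1/z = -0.0610 - 0.0488i


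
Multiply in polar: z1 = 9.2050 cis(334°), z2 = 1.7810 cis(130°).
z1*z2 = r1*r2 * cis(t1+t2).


r = 9.2050 * 1.7810 = 16.3941
theta = 334° + 130° = 464° = 104° (mod 360)

16.3941 cis(104°)


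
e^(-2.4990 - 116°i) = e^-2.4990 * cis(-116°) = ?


e^-2.4990 = 0.0822
cos(-116°) = -0.4384
sin(-116°) = -0.8988
Real = 0.0822*(-0.4384) = -0.0360
Imag = 0.0822*(-0.8988) = -0.0739

-0.0360 - 0.0739i


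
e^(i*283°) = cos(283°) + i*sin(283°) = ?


cos(283°) = 0.2250
sin(283°) = -0.9744

e^(i*283°) = 0.2250 - 0.9744i


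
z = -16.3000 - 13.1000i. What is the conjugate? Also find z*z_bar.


z_bar = -16.3000 + 13.1000i
z*z_bar = (-16.3)^2 + (-13.1)^2 = 265.69 + 171.61 = 437.3

z_bar = -16.3000 + 13.1000i, z*z_bar = 437.3


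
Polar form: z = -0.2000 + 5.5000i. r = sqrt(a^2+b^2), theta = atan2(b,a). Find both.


r = sqrt(0.04+30.25) = sqrt(30.29) = 5.5036
theta = atan2(5.5, -0.2) = 92.0826 degrees

r = 5.5036, theta = 92.0826 degrees


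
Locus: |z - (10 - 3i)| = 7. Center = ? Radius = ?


|z - z0| = r is a circle with center z0 and radius r.
Center = (10, -3), radius = 7

Circle with center (10, -3) and radius 7


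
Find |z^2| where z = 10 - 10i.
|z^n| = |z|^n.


|z| = sqrt(100+100) = sqrt(200) = 14.1421
|z^2| = |z|^2 = (sqrt(200))^2 = 200

|z^2| = 200


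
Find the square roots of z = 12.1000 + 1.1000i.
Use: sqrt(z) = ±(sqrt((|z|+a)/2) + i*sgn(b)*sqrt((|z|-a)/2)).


|z| = sqrt(146.41+1.21) = 12.1499
sqrt((|z|+a)/2) = sqrt((12.1499+12.1)/2) = sqrt(12.1249) = 3.4821
sqrt((|z|-a)/2) = sqrt((12.1499-12.1)/2) = sqrt(0.0249) = 0.1580

±(3.4821 + 0.1580i) i.e. 3.4821 + 0.1580i and -3.4821 - 0.1580i


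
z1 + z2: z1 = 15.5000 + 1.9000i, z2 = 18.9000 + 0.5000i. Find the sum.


Real: 15.5 + 18.9 = 34.4
Imag: 1.9 + 0.5 = 2.4

34.4000 + 2.4000i


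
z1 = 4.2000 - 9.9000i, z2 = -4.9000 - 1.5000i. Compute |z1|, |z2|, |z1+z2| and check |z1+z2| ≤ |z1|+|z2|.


|z1| = sqrt(4.2^2 + (-9.9)^2) = sqrt(115.65) = 10.7541
|z2| = sqrt((-4.9)^2 + (-1.5)^2) = sqrt(26.26) = 5.1245
z1+z2 = -0.7000 - 11.4000i
|z1+z2| = sqrt(130.45) = 11.4215
|z1|+|z2| = 10.7541 + 5.1245 = 15.8786

|z1+z2| = 11.4215 ≤ |z1|+|z2| = 15.8786 (verified)


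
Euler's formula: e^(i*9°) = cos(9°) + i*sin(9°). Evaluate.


cos(9°) = 0.9877
sin(9°) = 0.1564

e^(i*9°) = 0.9877 + 0.1564i


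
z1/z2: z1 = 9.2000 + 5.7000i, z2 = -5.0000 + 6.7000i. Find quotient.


Conjugate of z2 = -5.0000 - 6.7000i
Numerator: (9.2000 + 5.7000i)(-5.0000 - 6.7000i) = -7.8100 - 90.1400i
Denominator: (-5)^2 + 6.7^2 = 69.89
Result = (-7.8100 - 90.1400i)/69.89

-0.1117 - 1.2897i


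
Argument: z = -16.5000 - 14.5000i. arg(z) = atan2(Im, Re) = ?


Re = -16.5, Im = -14.5
arg = atan2(-14.5, -16.5) = -138.6914 degrees

arg(z) = -138.6914 degrees


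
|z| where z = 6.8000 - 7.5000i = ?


|z| = sqrt(6.8^2 + (-7.5)^2) = sqrt(46.24 + 56.25) = sqrt(102.49) = 10.1237

|z| = 10.1237


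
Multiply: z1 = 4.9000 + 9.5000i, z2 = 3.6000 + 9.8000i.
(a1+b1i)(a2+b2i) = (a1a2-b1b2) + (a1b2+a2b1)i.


Real = 4.9*3.6 - 9.5*9.8 = 17.64 - 93.1 = -75.46
Imag = 4.9*9.8 + 3.6*9.5 = 48.02 + 34.2 = 82.22

-75.4600 + 82.2200i


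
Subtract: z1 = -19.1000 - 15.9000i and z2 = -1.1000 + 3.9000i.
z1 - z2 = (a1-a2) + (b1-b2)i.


Real: -19.1 + 1.1 = -18
Imag: -15.9 - 3.9 = -19.8

-18.0000 - 19.8000i


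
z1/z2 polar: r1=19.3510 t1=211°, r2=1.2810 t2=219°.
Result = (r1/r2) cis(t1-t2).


r = 19.3510 / 1.2810 = 15.1062
theta = 211° - 219° = -8° = 352° (mod 360)

15.1062 cis(352°)


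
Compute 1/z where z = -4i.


|z|^2 = 0+16 = 16
1/z = (0 + 4i)/16

1/z = 0 + 0.2500i


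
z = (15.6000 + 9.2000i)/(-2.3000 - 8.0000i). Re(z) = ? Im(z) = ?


Multiply by conjugate: (15.6000 + 9.2000i)(-2.3000 + 8.0000i) / ((-2.3)^2 + (-8)^2)
Numerator real = 15.6*(-2.3) + 9.2*(-8) = -109.48
Numerator imag = 9.2*(-2.3) - 15.6*(-8) = 103.64
Denominator = 69.29
Re(z) = -109.48/69.29 = -1.5800
Im(z) = 103.64/69.29 = 1.4957

Re(z) = -1.5800, Im(z) = 1.4957


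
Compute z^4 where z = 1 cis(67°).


r^4 = 1^4 = 1
n*theta = 4*67° = 268° = 268° (mod 360)
a = 1*cos(268°) = -0.0349
b = 1*sin(268°) = -0.9994

1 cis(268°) = -0.0349 - 0.9994i


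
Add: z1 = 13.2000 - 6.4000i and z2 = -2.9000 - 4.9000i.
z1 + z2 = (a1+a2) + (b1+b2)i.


Real: 13.2 - 2.9 = 10.3
Imag: -6.4 - 4.9 = -11.3

10.3000 - 11.3000i


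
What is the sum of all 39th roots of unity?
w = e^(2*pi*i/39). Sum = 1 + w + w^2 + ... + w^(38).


The sum of all 39th roots of unity is 0.
Geometric series: (1 - w^39)/(1 - w) = (1-1)/(1-w) = 0 since w^39 = 1, w ≠ 1.
Alternatively: coefficient of z^38 in z^39 - 1 is 0.

0


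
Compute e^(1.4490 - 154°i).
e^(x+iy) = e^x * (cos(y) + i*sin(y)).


e^1.4490 = 4.25885
cos(-154°) = -0.89879
sin(-154°) = -0.43837
Real = 4.25885*(-0.89879) = -3.8278
Imag = 4.25885*(-0.43837) = -1.8670

-3.8278 - 1.8670i


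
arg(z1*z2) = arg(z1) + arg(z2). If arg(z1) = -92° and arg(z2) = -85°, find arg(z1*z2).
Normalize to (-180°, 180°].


arg(z1*z2) = -92° - 85° = -177°
Normalized to (-180°, 180°]: -177°

-177°


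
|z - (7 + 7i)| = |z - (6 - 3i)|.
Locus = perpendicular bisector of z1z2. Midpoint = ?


Equal distances means the locus is the perpendicular bisector of z1 and z2.
Midpoint = ((7+6)/2, (7+(-3))/2) = (6.5000, 2.0000)

Perpendicular bisector through (6.5000, 2.0000)


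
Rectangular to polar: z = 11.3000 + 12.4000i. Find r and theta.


r = sqrt(127.69+153.76) = sqrt(281.45) = 16.7765
theta = atan2(12.4, 11.3) = 47.6574 degrees

r = 16.7765, theta = 47.6574 degrees


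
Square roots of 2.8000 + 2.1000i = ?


|z| = sqrt(7.84+4.41) = 3.5000
sqrt((|z|+a)/2) = sqrt((3.5000+2.8)/2) = sqrt(3.1500) = 1.7748
sqrt((|z|-a)/2) = sqrt((3.5000-2.8)/2) = sqrt(0.3500) = 0.5916

±(1.7748 + 0.5916i) i.e. 1.7748 + 0.5916i and -1.7748 - 0.5916i


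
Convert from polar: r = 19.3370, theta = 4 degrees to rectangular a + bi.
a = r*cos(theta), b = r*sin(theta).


a = 19.3370*cos(4°) = 19.3370*0.997564 = 19.2899
b = 19.3370*sin(4°) = 19.3370*0.06976 = 1.3489

19.2899 + 1.3489i


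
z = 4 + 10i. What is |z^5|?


|z| = sqrt(16+100) = sqrt(116) = 10.7703
|z^5| = |z|^5 = (sqrt(116))^5 = 116^2 * sqrt(116) = 13456*sqrt(116)

|z^5| = 13456*sqrt(116) ≈ 144925.5553


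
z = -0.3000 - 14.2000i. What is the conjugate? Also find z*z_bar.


z_bar = -0.3000 + 14.2000i
z*z_bar = (-0.3)^2 + (-14.2)^2 = 0.09 + 201.64 = 201.73

z_bar = -0.3000 + 14.2000i, z*z_bar = 201.73


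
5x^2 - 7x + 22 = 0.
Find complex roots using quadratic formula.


disc = (-7)^2 - 4*5*22 = 49 - 440 = -391
sqrt(|disc|) = sqrt(391) = 19.7737
Real part = 7/(2*5) = 0.7000
Imag part = 19.7737/(2*5) = 1.9774

0.7000 ± 1.9774i


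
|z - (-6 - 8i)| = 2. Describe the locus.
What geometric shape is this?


|z - z0| = r is a circle with center z0 and radius r.
Center = (-6, -8), radius = 2

Circle with center (-6, -8) and radius 2


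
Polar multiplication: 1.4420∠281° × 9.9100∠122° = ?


r = 1.4420 * 9.9100 = 14.2902
theta = 281° + 122° = 403° = 43° (mod 360)

14.2902 cis(43°)


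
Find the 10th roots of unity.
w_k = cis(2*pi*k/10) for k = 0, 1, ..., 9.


The 10th roots of unity are cis(360k/10°) for k=0..9
Angle step = 360/10 = 36°
Primitive root: cis(36°)
Primitive root = 0.8090 + 0.5878i

10 roots at angles: 0°, 36°, 72°, 108°, 144°, 180°, 216°, 252°, 288°, 324°


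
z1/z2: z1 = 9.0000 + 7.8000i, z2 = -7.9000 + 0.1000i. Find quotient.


Conjugate of z2 = -7.9000 - 0.1000i
Numerator: (9.0000 + 7.8000i)(-7.9000 - 0.1000i) = -70.3200 - 62.5200i
Denominator: (-7.9)^2 + 0.1^2 = 62.42
Result = (-70.3200 - 62.5200i)/62.42

-1.1266 - 1.0016i


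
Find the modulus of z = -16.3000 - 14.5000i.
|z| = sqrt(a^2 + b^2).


|z| = sqrt((-16.3)^2 + (-14.5)^2) = sqrt(265.69 + 210.25) = sqrt(475.94) = 21.8160

|z| = 21.8160


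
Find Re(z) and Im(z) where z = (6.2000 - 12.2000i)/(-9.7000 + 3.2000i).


Multiply by conjugate: (6.2000 - 12.2000i)(-9.7000 - 3.2000i) / ((-9.7)^2 + 3.2^2)
Numerator real = 6.2*(-9.7) - (12.2)*3.2 = -99.18
Numerator imag = -12.2*(-9.7) - 6.2*3.2 = 98.5
Denominator = 104.33
Re(z) = -99.18/104.33 = -0.9506
Im(z) = 98.5/104.33 = 0.9441

Re(z) = -0.9506, Im(z) = 0.9441


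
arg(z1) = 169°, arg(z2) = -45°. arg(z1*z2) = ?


arg(z1*z2) = 169° - 45° = 124°
Normalized to (-180°, 180°]: 124°

124°


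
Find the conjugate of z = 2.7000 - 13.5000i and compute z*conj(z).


z_bar = 2.7000 + 13.5000i
z*z_bar = 2.7^2 + (-13.5)^2 = 7.29 + 182.25 = 189.54

z_bar = 2.7000 + 13.5000i, z*z_bar = 189.54


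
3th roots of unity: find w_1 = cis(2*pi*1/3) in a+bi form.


Angle = 360*1/3 = 120°
a = cos(120°) = -0.5000
b = sin(120°) = 0.8660

-0.5000 + 0.8660i


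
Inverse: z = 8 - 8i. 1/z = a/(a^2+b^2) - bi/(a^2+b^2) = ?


|z|^2 = 64+64 = 128
1/z = (8 + 8i)/128

1/z = 0.0625 + 0.0625i


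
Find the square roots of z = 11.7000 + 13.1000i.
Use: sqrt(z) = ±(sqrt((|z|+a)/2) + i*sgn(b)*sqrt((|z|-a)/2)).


|z| = sqrt(136.89+171.61) = 17.5642
sqrt((|z|+a)/2) = sqrt((17.5642+11.7)/2) = sqrt(14.6321) = 3.8252
sqrt((|z|-a)/2) = sqrt((17.5642-11.7)/2) = sqrt(2.9321) = 1.7123

±(3.8252 + 1.7123i) i.e. 3.8252 + 1.7123i and -3.8252 - 1.7123i


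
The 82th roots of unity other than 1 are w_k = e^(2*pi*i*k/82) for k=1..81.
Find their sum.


With w = e^(2*pi*i/82), all 82 of the 82th roots of unity w^0 = 1, w, ..., w^(81) sum to 0: 1 + w + ... + w^(81) = (1 - w^82)/(1 - w) = 0 since w^82 = 1, w ≠ 1.
Removing the root 1: w + w^2 + ... + w^(81) = 0 - 1 = -1

Sum = -1


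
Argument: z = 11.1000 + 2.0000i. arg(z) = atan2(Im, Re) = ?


Re = 11.1, Im = 2
arg = atan2(2, 11.1) = 10.2140 degrees

arg(z) = 10.2140 degrees


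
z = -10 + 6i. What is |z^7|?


|z| = sqrt(100+36) = sqrt(136) = 11.6619
|z^7| = |z|^7 = (sqrt(136))^7 = 136^3 * sqrt(136) = 2515456*sqrt(136)

|z^7| = 2515456*sqrt(136) ≈ 29335005.8592


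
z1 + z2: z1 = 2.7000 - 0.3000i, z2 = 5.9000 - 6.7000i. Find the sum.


Real: 2.7 + 5.9 = 8.6
Imag: -0.3 - 6.7 = -7

8.6000 - 7.0000i


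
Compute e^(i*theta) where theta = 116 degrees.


cos(116°) = -0.4384
sin(116°) = 0.8988

e^(i*116°) = -0.4384 + 0.8988i


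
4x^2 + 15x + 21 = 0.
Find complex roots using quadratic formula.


disc = 15^2 - 4*4*21 = 225 - 336 = -111
sqrt(|disc|) = sqrt(111) = 10.5357
Real part = -15/(2*4) = -1.8750
Imag part = 10.5357/(2*4) = 1.3170

-1.8750 ± 1.3170i


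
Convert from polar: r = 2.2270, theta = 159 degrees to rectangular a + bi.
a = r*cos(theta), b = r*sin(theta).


a = 2.2270*cos(159°) = 2.2270*(-0.9336) = -2.0791
b = 2.2270*sin(159°) = 2.2270*0.35837 = 0.7981

-2.0791 + 0.7981i


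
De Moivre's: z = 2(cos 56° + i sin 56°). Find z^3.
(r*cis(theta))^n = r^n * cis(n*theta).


r^3 = 2^3 = 8
n*theta = 3*56° = 168° = 168° (mod 360)
a = 8*cos(168°) = -7.8252
b = 8*sin(168°) = 1.6633

8 cis(168°) = -7.8252 + 1.6633i


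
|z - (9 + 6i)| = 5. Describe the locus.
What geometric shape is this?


|z - z0| = r is a circle with center z0 and radius r.
Center = (9, 6), radius = 5

Circle with center (9, 6) and radius 5


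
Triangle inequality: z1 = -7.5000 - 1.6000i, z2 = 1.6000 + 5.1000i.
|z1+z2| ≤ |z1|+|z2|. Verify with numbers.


|z1| = sqrt((-7.5)^2 + (-1.6)^2) = sqrt(58.81) = 7.6688
|z2| = sqrt(1.6^2 + 5.1^2) = sqrt(28.57) = 5.3451
z1+z2 = -5.9000 + 3.5000i
|z1+z2| = sqrt(47.06) = 6.8600
|z1|+|z2| = 7.6688 + 5.3451 = 13.0139

|z1+z2| = 6.8600 ≤ |z1|+|z2| = 13.0139 (verified)


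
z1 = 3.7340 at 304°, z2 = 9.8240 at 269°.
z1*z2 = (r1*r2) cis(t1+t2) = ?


r = 3.7340 * 9.8240 = 36.6828
theta = 304° + 269° = 573° = 213° (mod 360)

36.6828 cis(213°)


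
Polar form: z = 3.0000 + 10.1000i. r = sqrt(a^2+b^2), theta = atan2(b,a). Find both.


r = sqrt(9+102.01) = sqrt(111.01) = 10.5361
theta = atan2(10.1, 3) = 73.4570 degrees

r = 10.5361, theta = 73.4570 degrees


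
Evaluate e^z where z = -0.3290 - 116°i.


e^-0.3290 = 0.7196
cos(-116°) = -0.4384
sin(-116°) = -0.8988
Real = 0.7196*(-0.4384) = -0.3155
Imag = 0.7196*(-0.8988) = -0.6468

-0.3155 - 0.6468i


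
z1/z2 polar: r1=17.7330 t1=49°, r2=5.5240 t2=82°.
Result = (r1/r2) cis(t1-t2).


r = 17.7330 / 5.5240 = 3.2102
theta = 49° - 82° = -33° = 327° (mod 360)

3.2102 cis(327°)


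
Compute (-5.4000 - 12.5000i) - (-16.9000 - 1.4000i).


Real: -5.4 + 16.9 = 11.5
Imag: -12.5 + 1.4 = -11.1

11.5000 - 11.1000i


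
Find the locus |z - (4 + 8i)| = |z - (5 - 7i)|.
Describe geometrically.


Equal distances means the locus is the perpendicular bisector of z1 and z2.
Midpoint = ((4+5)/2, (8+(-7))/2) = (4.5000, 0.5000)

Perpendicular bisector through (4.5000, 0.5000)


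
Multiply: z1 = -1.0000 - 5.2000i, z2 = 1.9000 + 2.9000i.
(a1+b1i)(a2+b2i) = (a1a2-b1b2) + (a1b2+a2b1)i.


Real = -1*1.9 - (-5.2)*2.9 = -1.9 - (-15.08) = 13.18
Imag = -1*2.9 + 1.9*(-5.2) = -2.9 - (9.88) = -12.78

13.1800 - 12.7800i


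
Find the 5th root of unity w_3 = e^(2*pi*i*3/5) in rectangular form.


Angle = 360*3/5 = 216°
a = cos(216°) = -0.8090
b = sin(216°) = -0.5878

-0.8090 - 0.5878i


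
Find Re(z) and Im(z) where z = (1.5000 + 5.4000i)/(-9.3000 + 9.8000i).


Multiply by conjugate: (1.5000 + 5.4000i)(-9.3000 - 9.8000i) / ((-9.3)^2 + 9.8^2)
Numerator real = 1.5*(-9.3) + 5.4*9.8 = 38.97
Numerator imag = 5.4*(-9.3) - 1.5*9.8 = -64.92
Denominator = 182.53
Re(z) = 38.97/182.53 = 0.2135
Im(z) = -64.92/182.53 = -0.3557

Re(z) = 0.2135, Im(z) = -0.3557


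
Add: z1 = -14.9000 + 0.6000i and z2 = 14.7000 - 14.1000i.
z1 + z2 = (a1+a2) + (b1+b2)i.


Real: -14.9 + 14.7 = -0.2
Imag: 0.6 - 14.1 = -13.5

-0.2000 - 13.5000i


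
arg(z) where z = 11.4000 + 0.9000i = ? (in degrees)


Re = 11.4, Im = 0.9
arg = atan2(0.9, 11.4) = 4.5140 degrees

arg(z) = 4.5140 degrees


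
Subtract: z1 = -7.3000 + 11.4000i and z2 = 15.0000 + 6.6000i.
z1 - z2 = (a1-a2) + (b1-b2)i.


Real: -7.3 - 15 = -22.3
Imag: 11.4 - 6.6 = 4.8

-22.3000 + 4.8000i


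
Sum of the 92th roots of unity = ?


The sum of all 92th roots of unity is 0.
Geometric series: (1 - w^92)/(1 - w) = (1-1)/(1-w) = 0 since w^92 = 1, w ≠ 1.
Alternatively: coefficient of z^91 in z^92 - 1 is 0.

0


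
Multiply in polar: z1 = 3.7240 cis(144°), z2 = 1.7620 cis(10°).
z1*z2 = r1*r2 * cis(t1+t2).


r = 3.7240 * 1.7620 = 6.5617
theta = 144° + 10° = 154° = 154° (mod 360)

6.5617 cis(154°)


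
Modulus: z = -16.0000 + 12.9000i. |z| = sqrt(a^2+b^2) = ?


|z| = sqrt((-16)^2 + 12.9^2) = sqrt(256 + 166.41) = sqrt(422.41) = 20.5526

|z| = 20.5526


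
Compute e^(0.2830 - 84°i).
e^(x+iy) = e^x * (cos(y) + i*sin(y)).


e^0.2830 = 1.3271
cos(-84°) = 0.1045
sin(-84°) = -0.9945
Real = 1.3271*0.1045 = 0.1387
Imag = 1.3271*(-0.9945) = -1.3198

0.1387 - 1.3198i


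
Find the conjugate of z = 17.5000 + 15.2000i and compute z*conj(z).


z_bar = 17.5000 - 15.2000i
z*z_bar = 17.5^2 + 15.2^2 = 306.25 + 231.04 = 537.29

z_bar = 17.5000 - 15.2000i, z*z_bar = 537.29


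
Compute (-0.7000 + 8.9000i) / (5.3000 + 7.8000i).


Conjugate of z2 = 5.3000 - 7.8000i
Numerator: (-0.7000 + 8.9000i)(5.3000 - 7.8000i) = 65.7100 + 52.6300i
Denominator: 5.3^2 + 7.8^2 = 88.93
Result = (65.7100 + 52.6300i)/88.93

0.7389 + 0.5918i


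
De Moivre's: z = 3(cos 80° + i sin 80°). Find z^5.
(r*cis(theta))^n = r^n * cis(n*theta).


r^5 = 3^5 = 243
n*theta = 5*80° = 400° = 40° (mod 360)
a = 243*cos(40°) = 186.1488
b = 243*sin(40°) = 156.1974

243 cis(40°) = 186.1488 + 156.1974i
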